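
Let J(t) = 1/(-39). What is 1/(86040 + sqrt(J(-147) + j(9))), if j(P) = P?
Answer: 335556/28871238205 - sqrt(546)/57742476410 ≈ 1.1622e-5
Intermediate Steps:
J(t) = -1/39
1/(86040 + sqrt(J(-147) + j(9))) = 1/(86040 + sqrt(-1/39 + 9)) = 1/(86040 + sqrt(350/39)) = 1/(86040 + 5*sqrt(546)/39)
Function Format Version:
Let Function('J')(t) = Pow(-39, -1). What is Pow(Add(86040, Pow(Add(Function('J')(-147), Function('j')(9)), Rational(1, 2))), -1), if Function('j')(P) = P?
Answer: Add(Rational(335556, 28871238205), Mul(Rational(-1, 57742476410), Pow(546, Rational(1, 2)))) ≈ 1.1622e-5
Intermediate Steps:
Function('J')(t) = Rational(-1, 39)
Pow(Add(86040, Pow(Add(Function('J')(-147), Function('j')(9)), Rational(1, 2))), -1) = Pow(Add(86040, Pow(Add(Rational(-1, 39), 9), Rational(1, 2))), -1) = Pow(Add(86040, Pow(Rational(350, 39), Rational(1, 2))), -1) = Pow(Add(86040, Mul(Rational(5, 39), Pow(546, Rational(1, 2)))), -1)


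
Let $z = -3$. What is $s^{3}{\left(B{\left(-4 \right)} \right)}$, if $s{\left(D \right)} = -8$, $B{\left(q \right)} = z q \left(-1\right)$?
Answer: $-512$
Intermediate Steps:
$B{\left(q \right)} = 3 q$ ($B{\left(q \right)} = - 3 q \left(-1\right) = - 3 \left(- q\right) = 3 q$)
$s^{3}{\left(B{\left(-4 \right)} \right)} = \left(-8\right)^{3} = -512$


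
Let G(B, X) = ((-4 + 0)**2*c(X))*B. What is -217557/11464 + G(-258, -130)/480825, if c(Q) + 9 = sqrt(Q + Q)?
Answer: -11575659333/612464200 - 2752*I*sqrt(65)/160275 ≈ -18.9 - 0.13843*I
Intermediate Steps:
c(Q) = -9 + sqrt(2)*sqrt(Q) (c(Q) = -9 + sqrt(Q + Q) = -9 + sqrt(2*Q) = -9 + sqrt(2)*sqrt(Q))
G(B, X) = B*(-144 + 16*sqrt(2)*sqrt(X)) (G(B, X) = ((-4 + 0)**2*(-9 + sqrt(2)*sqrt(X)))*B = ((-4)**2*(-9 + sqrt(2)*sqrt(X)))*B = (16*(-9 + sqrt(2)*sqrt(X)))*B = (-144 + 16*sqrt(2)*sqrt(X))*B = B*(-144 + 16*sqrt(2)*sqrt(X)))
-217557/11464 + G(-258, -130)/480825 = -217557/11464 + (16*(-258)*(-9 + sqrt(2)*sqrt(-130)))/480825 = -217557*1/11464 + (16*(-258)*(-9 + sqrt(2)*(I*sqrt(130))))*(1/480825) = -217557/11464 + (16*(-258)*(-9 + 2*I*sqrt(65)))*(1/480825) = -217557/11464 + (37152 - 8256*I*sqrt(65))*(1/480825) = -217557/11464 + (4128/53425 - 2752*I*sqrt(65)/160275) = -11575659333/612464200 - 2752*I*sqrt(65)/160275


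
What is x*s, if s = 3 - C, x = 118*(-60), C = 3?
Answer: 0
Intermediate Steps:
x = -7080
s = 0 (s = 3 - 1*3 = 3 - 3 = 0)
x*s = -7080*0 = 0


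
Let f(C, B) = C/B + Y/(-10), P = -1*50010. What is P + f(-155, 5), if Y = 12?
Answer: -250211/5 ≈ -50042.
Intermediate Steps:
P = -50010
f(C, B) = -6/5 + C/B (f(C, B) = C/B + 12/(-10) = C/B + 12*(-1/10) = C/B - 6/5 = -6/5 + C/B)
P + f(-155, 5) = -50010 + (-6/5 - 155/5) = -50010 + (-6/5 - 155*1/5) = -50010 + (-6/5 - 31) = -50010 - 161/5 = -250211/5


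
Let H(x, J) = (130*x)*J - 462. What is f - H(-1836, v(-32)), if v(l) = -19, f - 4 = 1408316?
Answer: -3126138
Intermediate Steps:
f = 1408320 (f = 4 + 1408316 = 1408320)
H(x, J) = -462 + 130*J*x (H(x, J) = 130*J*x - 462 = -462 + 130*J*x)
f - H(-1836, v(-32)) = 1408320 - (-462 + 130*(-19)*(-1836)) = 1408320 - (-462 + 4534920) = 1408320 - 1*4534458 = 1408320 - 4534458 = -3126138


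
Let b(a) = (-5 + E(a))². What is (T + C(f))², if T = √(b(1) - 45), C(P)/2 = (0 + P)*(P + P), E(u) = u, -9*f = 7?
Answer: -151853/6561 + 392*I*√29/81 ≈ -23.145 + 26.062*I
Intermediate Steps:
f = -7/9 (f = -⅑*7 = -7/9 ≈ -0.77778)
C(P) = 4*P² (C(P) = 2*((0 + P)*(P + P)) = 2*(P*(2*P)) = 2*(2*P²) = 4*P²)
b(a) = (-5 + a)²
T = I*√29 (T = √((-5 + 1)² - 45) = √((-4)² - 45) = √(16 - 45) = √(-29) = I*√29 ≈ 5.3852*I)
(T + C(f))² = (I*√29 + 4*(-7/9)²)² = (I*√29 + 4*(49/81))² = (I*√29 + 196/81)² = (196/81 + I*√29)²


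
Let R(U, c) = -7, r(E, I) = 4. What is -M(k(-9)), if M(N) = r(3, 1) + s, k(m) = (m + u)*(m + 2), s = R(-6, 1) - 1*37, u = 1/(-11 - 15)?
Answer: 40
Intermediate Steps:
u = -1/26 (u = 1/(-26) = -1/26 ≈ -0.038462)
s = -44 (s = -7 - 1*37 = -7 - 37 = -44)
k(m) = (2 + m)*(-1/26 + m) (k(m) = (m - 1/26)*(m + 2) = (-1/26 + m)*(2 + m) = (2 + m)*(-1/26 + m))
M(N) = -40 (M(N) = 4 - 44 = -40)
-M(k(-9)) = -1*(-40) = 40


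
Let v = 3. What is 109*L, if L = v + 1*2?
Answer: 545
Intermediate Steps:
L = 5 (L = 3 + 1*2 = 3 + 2 = 5)
109*L = 109*5 = 545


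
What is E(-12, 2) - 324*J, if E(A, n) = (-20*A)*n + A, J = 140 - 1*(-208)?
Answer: -112284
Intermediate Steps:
J = 348 (J = 140 + 208 = 348)
E(A, n) = A - 20*A*n (E(A, n) = -20*A*n + A = A - 20*A*n)
E(-12, 2) - 324*J = -12*(1 - 20*2) - 324*348 = -12*(1 - 40) - 112752 = -12*(-39) - 112752 = 468 - 112752 = -112284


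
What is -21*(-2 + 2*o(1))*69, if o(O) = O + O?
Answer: -2898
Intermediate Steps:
o(O) = 2*O
-21*(-2 + 2*o(1))*69 = -21*(-2 + 2*(2*1))*69 = -21*(-2 + 2*2)*69 = -21*(-2 + 4)*69 = -21*2*69 = -42*69 = -2898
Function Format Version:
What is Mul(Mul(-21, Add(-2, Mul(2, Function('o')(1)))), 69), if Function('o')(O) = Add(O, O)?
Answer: -2898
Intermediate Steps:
Function('o')(O) = Mul(2, O)
Mul(Mul(-21, Add(-2, Mul(2, Function('o')(1)))), 69) = Mul(Mul(-21, Add(-2, Mul(2, Mul(2, 1)))), 69) = Mul(Mul(-21, Add(-2, Mul(2, 2))), 69) = Mul(Mul(-21, Add(-2, 4)), 69) = Mul(Mul(-21, 2), 69) = Mul(-42, 69) = -2898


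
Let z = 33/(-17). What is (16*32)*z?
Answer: -16896/17 ≈ -993.88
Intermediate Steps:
z = -33/17 (z = 33*(-1/17) = -33/17 ≈ -1.9412)
(16*32)*z = (16*32)*(-33/17) = 512*(-33/17) = -16896/17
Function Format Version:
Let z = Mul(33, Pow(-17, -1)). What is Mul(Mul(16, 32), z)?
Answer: Rational(-16896, 17) ≈ -993.88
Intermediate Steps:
z = Rational(-33, 17) (z = Mul(33, Rational(-1, 17)) = Rational(-33, 17) ≈ -1.9412)
Mul(Mul(16, 32), z) = Mul(Mul(16, 32), Rational(-33, 17)) = Mul(512, Rational(-33, 17)) = Rational(-16896, 17)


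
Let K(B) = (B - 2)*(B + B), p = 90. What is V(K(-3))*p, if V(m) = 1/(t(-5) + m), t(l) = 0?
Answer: 3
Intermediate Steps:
K(B) = 2*B*(-2 + B) (K(B) = (-2 + B)*(2*B) = 2*B*(-2 + B))
V(m) = 1/m (V(m) = 1/(0 + m) = 1/m)
V(K(-3))*p = 90/(2*(-3)*(-2 - 3)) = 90/(2*(-3)*(-5)) = 90/30 = (1/30)*90 = 3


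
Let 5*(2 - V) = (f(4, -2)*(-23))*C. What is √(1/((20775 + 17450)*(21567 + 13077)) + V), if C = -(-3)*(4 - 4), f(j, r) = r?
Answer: √35073656461954869/132426690 ≈ 1.4142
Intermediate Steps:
C = 0 (C = -(-3)*0 = -1*0 = 0)
V = 2 (V = 2 - (-2*(-23))*0/5 = 2 - 46*0/5 = 2 - ⅕*0 = 2 + 0 = 2)
√(1/((20775 + 17450)*(21567 + 13077)) + V) = √(1/((20775 + 17450)*(21567 + 13077)) + 2) = √(1/(38225*34644) + 2) = √(1/1324266900 + 2) = √(2648533801/1324266900) = √35073656461954869/132426690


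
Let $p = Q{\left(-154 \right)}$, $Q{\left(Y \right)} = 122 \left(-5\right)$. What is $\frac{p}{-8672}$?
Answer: $\frac{305}{4336} \approx 0.070341$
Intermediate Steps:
$Q{\left(Y \right)} = -610$
$p = -610$
$\frac{p}{-8672} = - \frac{610}{-8672} = \left(-610\right) \left(- \frac{1}{8672}\right) = \frac{305}{4336}$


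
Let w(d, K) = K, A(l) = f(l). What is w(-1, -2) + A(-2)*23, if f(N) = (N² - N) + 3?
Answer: 205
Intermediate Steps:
f(N) = 3 + N² - N
A(l) = 3 + l² - l
w(-1, -2) + A(-2)*23 = -2 + (3 + (-2)² - 1*(-2))*23 = -2 + (3 + 4 + 2)*23 = -2 + 9*23 = -2 + 207 = 205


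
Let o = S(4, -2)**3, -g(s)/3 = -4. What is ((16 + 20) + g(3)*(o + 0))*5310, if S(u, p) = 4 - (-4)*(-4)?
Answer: -109917000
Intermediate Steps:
g(s) = 12 (g(s) = -3*(-4) = 12)
S(u, p) = -12 (S(u, p) = 4 - 1*16 = 4 - 16 = -12)
o = -1728 (o = (-12)**3 = -1728)
((16 + 20) + g(3)*(o + 0))*5310 = ((16 + 20) + 12*(-1728 + 0))*5310 = (36 + 12*(-1728))*5310 = (36 - 20736)*5310 = -20700*5310 = -109917000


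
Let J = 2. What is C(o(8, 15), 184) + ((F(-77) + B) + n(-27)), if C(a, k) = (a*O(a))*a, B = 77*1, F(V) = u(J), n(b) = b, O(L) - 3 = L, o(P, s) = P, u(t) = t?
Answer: 756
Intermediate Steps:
O(L) = 3 + L
F(V) = 2
B = 77
C(a, k) = a²*(3 + a) (C(a, k) = (a*(3 + a))*a = a²*(3 + a))
C(o(8, 15), 184) + ((F(-77) + B) + n(-27)) = 8²*(3 + 8) + ((2 + 77) - 27) = 64*11 + (79 - 27) = 704 + 52 = 756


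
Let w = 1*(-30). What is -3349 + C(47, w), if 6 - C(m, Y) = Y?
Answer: -3313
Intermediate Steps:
w = -30
C(m, Y) = 6 - Y
-3349 + C(47, w) = -3349 + (6 - 1*(-30)) = -3349 + (6 + 30) = -3349 + 36 = -3313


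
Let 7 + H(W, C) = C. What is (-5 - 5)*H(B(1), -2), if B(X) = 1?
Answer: 90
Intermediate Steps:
H(W, C) = -7 + C
(-5 - 5)*H(B(1), -2) = (-5 - 5)*(-7 - 2) = -10*(-9) = 90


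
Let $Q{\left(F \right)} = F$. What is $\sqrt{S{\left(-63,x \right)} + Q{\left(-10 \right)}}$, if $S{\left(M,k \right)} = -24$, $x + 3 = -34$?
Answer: $i \sqrt{34} \approx 5.8309 i$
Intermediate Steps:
$x = -37$ ($x = -3 - 34 = -37$)
$\sqrt{S{\left(-63,x \right)} + Q{\left(-10 \right)}} = \sqrt{-24 - 10} = \sqrt{-34} = i \sqrt{34}$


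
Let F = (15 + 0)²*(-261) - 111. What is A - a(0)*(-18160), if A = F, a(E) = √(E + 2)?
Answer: -58836 + 18160*√2 ≈ -33154.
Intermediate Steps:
F = -58836 (F = 15²*(-261) - 111 = 225*(-261) - 111 = -58725 - 111 = -58836)
a(E) = √(2 + E)
A = -58836
A - a(0)*(-18160) = -58836 - √(2 + 0)*(-18160) = -58836 - √2*(-18160) = -58836 - (-18160)*√2 = -58836 + 18160*√2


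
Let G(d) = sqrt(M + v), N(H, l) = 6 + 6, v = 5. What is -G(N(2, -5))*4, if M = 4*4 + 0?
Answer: -4*sqrt(21) ≈ -18.330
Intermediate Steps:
M = 16 (M = 16 + 0 = 16)
N(H, l) = 12
G(d) = sqrt(21) (G(d) = sqrt(16 + 5) = sqrt(21))
-G(N(2, -5))*4 = -sqrt(21)*4 = -4*sqrt(21)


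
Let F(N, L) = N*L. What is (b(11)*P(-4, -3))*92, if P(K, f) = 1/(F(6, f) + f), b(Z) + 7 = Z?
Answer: -368/21 ≈ -17.524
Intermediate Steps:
F(N, L) = L*N
b(Z) = -7 + Z
P(K, f) = 1/(7*f) (P(K, f) = 1/(f*6 + f) = 1/(6*f + f) = 1/(7*f))
(b(11)*P(-4, -3))*92 = ((-7 + 11)*((1/7)/(-3)))*92 = (4*((1/7)*(-1/3)))*92 = (4*(-1/21))*92 = -4/21*92 = -368/21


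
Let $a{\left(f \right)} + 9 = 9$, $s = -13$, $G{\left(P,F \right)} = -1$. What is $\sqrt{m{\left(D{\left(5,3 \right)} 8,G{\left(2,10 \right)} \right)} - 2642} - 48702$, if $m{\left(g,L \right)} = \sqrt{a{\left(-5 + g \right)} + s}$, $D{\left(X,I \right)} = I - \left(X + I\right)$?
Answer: $-48702 + \sqrt{-2642 + i \sqrt{13}} \approx -48702.0 + 51.4 i$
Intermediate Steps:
$D{\left(X,I \right)} = - X$ ($D{\left(X,I \right)} = I - \left(I + X\right) = - X$)
$a{\left(f \right)} = 0$ ($a{\left(f \right)} = -9 + 9 = 0$)
$m{\left(g,L \right)} = i \sqrt{13}$ ($m{\left(g,L \right)} = \sqrt{0 - 13} = \sqrt{-13} = i \sqrt{13}$)
$\sqrt{m{\left(D{\left(5,3 \right)} 8,G{\left(2,10 \right)} \right)} - 2642} - 48702 = \sqrt{i \sqrt{13} - 2642} - 48702 = \sqrt{-2642 + i \sqrt{13}} - 48702 = -48702 + \sqrt{-2642 + i \sqrt{13}}$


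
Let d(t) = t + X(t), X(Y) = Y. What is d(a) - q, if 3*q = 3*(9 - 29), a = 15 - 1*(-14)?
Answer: 78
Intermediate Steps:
a = 29 (a = 15 + 14 = 29)
d(t) = 2*t (d(t) = t + t = 2*t)
q = -20 (q = (3*(9 - 29))/3 = (3*(-20))/3 = (1/3)*(-60) = -20)
d(a) - q = 2*29 - 1*(-20) = 58 + 20 = 78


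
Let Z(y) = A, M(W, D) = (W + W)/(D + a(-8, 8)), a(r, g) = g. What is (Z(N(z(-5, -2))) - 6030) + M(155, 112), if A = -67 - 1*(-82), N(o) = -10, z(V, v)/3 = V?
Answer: -72149/12 ≈ -6012.4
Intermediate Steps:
z(V, v) = 3*V
A = 15 (A = -67 + 82 = 15)
M(W, D) = 2*W/(8 + D) (M(W, D) = (W + W)/(D + 8) = (2*W)/(8 + D) = 2*W/(8 + D))
Z(y) = 15
(Z(N(z(-5, -2))) - 6030) + M(155, 112) = (15 - 6030) + 2*155/(8 + 112) = -6015 + 2*155/120 = -6015 + 2*155*(1/120) = -6015 + 31/12 = -72149/12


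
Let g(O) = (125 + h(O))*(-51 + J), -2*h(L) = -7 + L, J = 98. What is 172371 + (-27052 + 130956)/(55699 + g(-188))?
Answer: 22807131931/132313 ≈ 1.7237e+5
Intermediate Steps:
h(L) = 7/2 - L/2 (h(L) = -(-7 + L)/2 = 7/2 - L/2)
g(O) = 12079/2 - 47*O/2 (g(O) = (125 + (7/2 - O/2))*(-51 + 98) = (257/2 - O/2)*47 = 12079/2 - 47*O/2)
172371 + (-27052 + 130956)/(55699 + g(-188)) = 172371 + (-27052 + 130956)/(55699 + (12079/2 - 47/2*(-188))) = 172371 + 103904/(55699 + (12079/2 + 4418)) = 172371 + 103904/(55699 + 20915/2) = 172371 + 103904/(132313/2) = 172371 + 103904*(2/132313) = 172371 + 207808/132313 = 22807131931/132313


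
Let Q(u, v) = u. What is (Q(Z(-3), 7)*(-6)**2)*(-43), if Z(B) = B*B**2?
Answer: 41796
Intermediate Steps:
Z(B) = B**3
(Q(Z(-3), 7)*(-6)**2)*(-43) = ((-3)**3*(-6)**2)*(-43) = -27*36*(-43) = -972*(-43) = 41796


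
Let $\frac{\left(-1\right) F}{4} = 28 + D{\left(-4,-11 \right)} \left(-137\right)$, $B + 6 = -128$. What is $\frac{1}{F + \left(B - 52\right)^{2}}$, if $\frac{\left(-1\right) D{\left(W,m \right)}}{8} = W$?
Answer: $\frac{1}{52020} \approx 1.9223 \cdot 10^{-5}$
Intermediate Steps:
$B = -134$ ($B = -6 - 128 = -134$)
$D{\left(W,m \right)} = - 8 W$
$F = 17424$ ($F = - 4 \left(28 + \left(-8\right) \left(-4\right) \left(-137\right)\right) = - 4 \left(28 + 32 \left(-137\right)\right) = - 4 \left(28 - 4384\right) = \left(-4\right) \left(-4356\right) = 17424$)
$\frac{1}{F + \left(B - 52\right)^{2}} = \frac{1}{17424 + \left(-134 - 52\right)^{2}} = \frac{1}{17424 + \left(-186\right)^{2}} = \frac{1}{17424 + 34596} = \frac{1}{52020}$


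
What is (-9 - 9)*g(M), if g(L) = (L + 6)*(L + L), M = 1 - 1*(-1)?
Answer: -576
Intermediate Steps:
M = 2 (M = 1 + 1 = 2)
g(L) = 2*L*(6 + L) (g(L) = (6 + L)*(2*L) = 2*L*(6 + L))
(-9 - 9)*g(M) = (-9 - 9)*(2*2*(6 + 2)) = -36*2*8 = -18*32 = -576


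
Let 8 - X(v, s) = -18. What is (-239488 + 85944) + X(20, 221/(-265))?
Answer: -153518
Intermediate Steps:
X(v, s) = 26 (X(v, s) = 8 - 1*(-18) = 8 + 18 = 26)
(-239488 + 85944) + X(20, 221/(-265)) = (-239488 + 85944) + 26 = -153544 + 26 = -153518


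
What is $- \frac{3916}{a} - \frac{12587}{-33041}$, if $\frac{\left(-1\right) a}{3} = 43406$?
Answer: $\frac{80383751}{195569679} \approx 0.41102$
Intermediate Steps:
$a = -130218$ ($a = \left(-3\right) 43406 = -130218$)
$- \frac{3916}{a} - \frac{12587}{-33041} = - \frac{3916}{-130218} - \frac{12587}{-33041} = \left(-3916\right) \left(- \frac{1}{130218}\right) - - \frac{12587}{33041} = \frac{178}{5919} + \frac{12587}{33041} = \frac{80383751}{195569679}$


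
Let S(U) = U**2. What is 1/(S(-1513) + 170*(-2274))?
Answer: 1/1902589 ≈ 5.2560e-7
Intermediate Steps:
1/(S(-1513) + 170*(-2274)) = 1/((-1513)**2 + 170*(-2274)) = 1/(2289169 - 386580) = 1/1902589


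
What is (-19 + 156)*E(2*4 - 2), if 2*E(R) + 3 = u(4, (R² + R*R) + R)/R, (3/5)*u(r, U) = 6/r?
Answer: -4247/24 ≈ -176.96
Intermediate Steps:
u(r, U) = 10/r (u(r, U) = 5*(6/r)/3 = 10/r)
E(R) = -3/2 + 5/(4*R) (E(R) = -3/2 + ((10/4)/R)/2 = -3/2 + ((10*(¼))/R)/2 = -3/2 + (5/(2*R))/2 = -3/2 + 5/(4*R))
(-19 + 156)*E(2*4 - 2) = (-19 + 156)*((5 - 6*(2*4 - 2))/(4*(2*4 - 2))) = 137*((5 - 6*(8 - 2))/(4*(8 - 2))) = 137*((¼)*(5 - 6*6)/6) = 137*((¼)*(⅙)*(5 - 36)) = 137*((¼)*(⅙)*(-31)) = 137*(-31/24) = -4247/24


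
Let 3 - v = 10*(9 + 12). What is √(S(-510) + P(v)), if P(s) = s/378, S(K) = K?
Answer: I*√900606/42 ≈ 22.595*I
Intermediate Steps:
v = -207 (v = 3 - 10*(9 + 12) = 3 - 10*21 = 3 - 1*210 = 3 - 210 = -207)
P(s) = s/378 (P(s) = s*(1/378) = s/378)
√(S(-510) + P(v)) = √(-510 + (1/378)*(-207)) = √(-510 - 23/42) = √(-21443/42) = I*√900606/42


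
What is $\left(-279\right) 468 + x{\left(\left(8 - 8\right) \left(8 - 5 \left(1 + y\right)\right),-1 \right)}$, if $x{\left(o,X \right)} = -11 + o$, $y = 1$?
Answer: $-130583$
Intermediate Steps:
$\left(-279\right) 468 + x{\left(\left(8 - 8\right) \left(8 - 5 \left(1 + y\right)\right),-1 \right)} = \left(-279\right) 468 - \left(11 - \left(8 - 8\right) \left(8 - 5 \left(1 + 1\right)\right)\right) = -130572 - \left(11 + 0 \left(8 - 10\right)\right) = -130572 + \left(-11 + 0 \left(-2\right)\right) = -130572 + \left(-11 + 0\right) = -130572 - 11 = -130583$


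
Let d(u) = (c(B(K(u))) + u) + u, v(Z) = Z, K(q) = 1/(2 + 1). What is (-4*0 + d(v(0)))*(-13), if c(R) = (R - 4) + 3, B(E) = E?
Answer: 26/3 ≈ 8.6667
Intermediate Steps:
K(q) = 1/3
c(R) = -1 + R (c(R) = (-4 + R) + 3 = -1 + R)
d(u) = -2/3 + 2*u (d(u) = ((-1 + 1/3) + u) + u = (-2/3 + u) + u = -2/3 + 2*u)
(-4*0 + d(v(0)))*(-13) = (-4*0 + (-2/3 + 2*0))*(-13) = (0 + (-2/3 + 0))*(-13) = (0 - 2/3)*(-13) = -2/3*(-13) = 26/3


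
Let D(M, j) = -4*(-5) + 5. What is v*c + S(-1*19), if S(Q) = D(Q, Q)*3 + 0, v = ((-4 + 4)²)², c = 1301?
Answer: 75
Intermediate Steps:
D(M, j) = 25 (D(M, j) = 20 + 5 = 25)
v = 0 (v = (0²)² = 0² = 0)
S(Q) = 75 (S(Q) = 25*3 + 0 = 75 + 0 = 75)
v*c + S(-1*19) = 0*1301 + 75 = 0 + 75 = 75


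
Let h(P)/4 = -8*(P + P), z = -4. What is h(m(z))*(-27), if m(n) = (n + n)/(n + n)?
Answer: 1728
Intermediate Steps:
m(n) = 1 (m(n) = (2*n)/((2*n)) = (2*n)*(1/(2*n)) = 1)
h(P) = -64*P (h(P) = 4*(-8*(P + P)) = 4*(-16*P) = -64*P)
h(m(z))*(-27) = -64*1*(-27) = -64*(-27) = 1728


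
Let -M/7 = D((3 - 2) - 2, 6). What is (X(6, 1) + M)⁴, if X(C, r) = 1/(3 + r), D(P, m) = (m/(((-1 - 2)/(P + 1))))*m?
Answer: 1/256 ≈ 0.0039063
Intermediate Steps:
D(P, m) = m²*(-⅓ - P/3) (D(P, m) = (m/((-3/(1 + P))))*m = (m*(-⅓ - P/3))*m = m²*(-⅓ - P/3))
M = 0 (M = -7*6²*(-1 - ((3 - 2) - 2))/3 = -7*36*(-1 - (1 - 2))/3 = -7*36*(-1 - 1*(-1))/3 = -7*36*(-1 + 1)/3 = -7*36*0/3 = -7*0 = 0)
(X(6, 1) + M)⁴ = (1/(3 + 1) + 0)⁴ = (1/4 + 0)⁴ = (¼ + 0)⁴ = (¼)⁴ = 1/256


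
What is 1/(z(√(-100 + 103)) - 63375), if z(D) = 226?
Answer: -1/63149 ≈ -1.5836e-5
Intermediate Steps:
1/(z(√(-100 + 103)) - 63375) = 1/(226 - 63375) = 1/(-63149) = -1/63149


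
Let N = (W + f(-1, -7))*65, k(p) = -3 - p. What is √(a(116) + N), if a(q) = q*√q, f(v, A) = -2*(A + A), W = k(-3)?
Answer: 2*√(455 + 58*√29) ≈ 55.402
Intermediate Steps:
W = 0 (W = -3 - 1*(-3) = -3 + 3 = 0)
f(v, A) = -4*A
a(q) = q^(3/2)
N = 1820 (N = (0 - 4*(-7))*65 = (0 + 28)*65 = 28*65 = 1820)
√(a(116) + N) = √(116^(3/2) + 1820) = √(232*√29 + 1820) = √(1820 + 232*√29)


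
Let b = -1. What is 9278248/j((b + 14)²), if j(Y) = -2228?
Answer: -2319562/557 ≈ -4164.4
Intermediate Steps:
9278248/j((b + 14)²) = 9278248/(-2228) = 9278248*(-1/2228) = -2319562/557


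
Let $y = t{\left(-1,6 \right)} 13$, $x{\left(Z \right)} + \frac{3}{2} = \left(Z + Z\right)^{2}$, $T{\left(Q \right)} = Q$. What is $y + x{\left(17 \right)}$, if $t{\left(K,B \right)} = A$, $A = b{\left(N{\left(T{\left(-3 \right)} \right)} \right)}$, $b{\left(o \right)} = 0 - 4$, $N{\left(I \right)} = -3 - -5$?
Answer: $\frac{2205}{2} \approx 1102.5$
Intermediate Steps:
$N{\left(I \right)} = 2$ ($N{\left(I \right)} = -3 + 5 = 2$)
$x{\left(Z \right)} = - \frac{3}{2} + 4 Z^{2}$ ($x{\left(Z \right)} = - \frac{3}{2} + \left(Z + Z\right)^{2} = - \frac{3}{2} + \left(2 Z\right)^{2} = - \frac{3}{2} + 4 Z^{2}$)
$b{\left(o \right)} = -4$
$A = -4$
$t{\left(K,B \right)} = -4$
$y = -52$ ($y = \left(-4\right) 13 = -52$)
$y + x{\left(17 \right)} = -52 - \left(\frac{3}{2} - 4 \cdot 17^{2}\right) = -52 + \left(- \frac{3}{2} + 4 \cdot 289\right) = -52 + \left(- \frac{3}{2} + 1156\right) = -52 + \frac{2309}{2} = \frac{2205}{2}$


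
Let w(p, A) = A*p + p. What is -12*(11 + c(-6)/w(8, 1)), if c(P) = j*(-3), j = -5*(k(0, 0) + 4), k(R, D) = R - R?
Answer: -177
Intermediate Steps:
k(R, D) = 0
j = -20 (j = -5*(0 + 4) = -5*4 = -20)
w(p, A) = p + A*p
c(P) = 60 (c(P) = -20*(-3) = 60)
-12*(11 + c(-6)/w(8, 1)) = -12*(11 + 60/((8*(1 + 1)))) = -12*(11 + 60/((8*2))) = -12*(11 + 60/16) = -12*(11 + 60*(1/16)) = -12*(11 + 15/4) = -12*59/4 = -177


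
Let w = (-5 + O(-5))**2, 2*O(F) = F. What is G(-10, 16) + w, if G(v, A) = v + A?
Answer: 249/4 ≈ 62.250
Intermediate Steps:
O(F) = F/2
G(v, A) = A + v
w = 225/4 (w = (-5 + (1/2)*(-5))**2 = (-5 - 5/2)**2 = (-15/2)**2 = 225/4 ≈ 56.250)
G(-10, 16) + w = (16 - 10) + 225/4 = 6 + 225/4 = 249/4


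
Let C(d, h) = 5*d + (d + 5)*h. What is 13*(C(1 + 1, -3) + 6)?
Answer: -65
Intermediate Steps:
C(d, h) = 5*d + h*(5 + d) (C(d, h) = 5*d + (5 + d)*h = 5*d + h*(5 + d))
13*(C(1 + 1, -3) + 6) = 13*((5*(1 + 1) + 5*(-3) + (1 + 1)*(-3)) + 6) = 13*((5*2 - 15 + 2*(-3)) + 6) = 13*((10 - 15 - 6) + 6) = 13*(-11 + 6) = 13*(-5) = -65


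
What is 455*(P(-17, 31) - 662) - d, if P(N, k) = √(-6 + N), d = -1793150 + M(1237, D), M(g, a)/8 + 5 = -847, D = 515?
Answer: 1498756 + 455*I*√23 ≈ 1.4988e+6 + 2182.1*I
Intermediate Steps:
M(g, a) = -6816 (M(g, a) = -40 + 8*(-847) = -40 - 6776 = -6816)
d = -1799966 (d = -1793150 - 6816 = -1799966)
455*(P(-17, 31) - 662) - d = 455*(√(-6 - 17) - 662) - 1*(-1799966) = 455*(√(-23) - 662) + 1799966 = 455*(I*√23 - 662) + 1799966 = 455*(-662 + I*√23) + 1799966 = (-301210 + 455*I*√23) + 1799966 = 1498756 + 455*I*√23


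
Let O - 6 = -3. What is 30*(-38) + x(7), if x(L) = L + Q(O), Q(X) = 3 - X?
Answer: -1133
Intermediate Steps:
O = 3 (O = 6 - 3 = 3)
x(L) = L (x(L) = L + (3 - 1*3) = L + (3 - 3) = L + 0 = L)
30*(-38) + x(7) = 30*(-38) + 7 = -1140 + 7 = -1133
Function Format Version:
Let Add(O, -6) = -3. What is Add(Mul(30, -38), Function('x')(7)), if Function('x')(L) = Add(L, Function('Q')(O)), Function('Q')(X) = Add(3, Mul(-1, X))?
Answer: -1133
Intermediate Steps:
O = 3 (O = Add(6, -3) = 3)
Function('x')(L) = L (Function('x')(L) = Add(L, Add(3, Mul(-1, 3))) = Add(L, Add(3, -3)) = Add(L, 0) = L)
Add(Mul(30, -38), Function('x')(7)) = Add(Mul(30, -38), 7) = Add(-1140, 7) = -1133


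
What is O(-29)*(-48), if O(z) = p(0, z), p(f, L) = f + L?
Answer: 1392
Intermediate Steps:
p(f, L) = L + f
O(z) = z (O(z) = z + 0 = z)
O(-29)*(-48) = -29*(-48) = 1392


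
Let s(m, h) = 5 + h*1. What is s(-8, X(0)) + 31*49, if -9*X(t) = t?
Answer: 1524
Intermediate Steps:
X(t) = -t/9
s(m, h) = 5 + h
s(-8, X(0)) + 31*49 = (5 - ⅑*0) + 31*49 = (5 + 0) + 1519 = 5 + 1519 = 1524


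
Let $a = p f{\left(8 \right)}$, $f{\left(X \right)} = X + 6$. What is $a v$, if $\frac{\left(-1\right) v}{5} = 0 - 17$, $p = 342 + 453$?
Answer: $946050$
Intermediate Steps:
$f{\left(X \right)} = 6 + X$
$p = 795$
$v = 85$ ($v = - 5 \left(0 - 17\right) = \left(-5\right) \left(-17\right) = 85$)
$a = 11130$ ($a = 795 \left(6 + 8\right) = 795 \cdot 14 = 11130$)
$a v = 11130 \cdot 85 = 946050$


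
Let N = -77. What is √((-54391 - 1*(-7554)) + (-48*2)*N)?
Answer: 7*I*√805 ≈ 198.61*I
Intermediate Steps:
√((-54391 - 1*(-7554)) + (-48*2)*N) = √((-54391 - 1*(-7554)) - 48*2*(-77)) = √((-54391 + 7554) - 96*(-77)) = √(-46837 + 7392) = √(-39445) = 7*I*√805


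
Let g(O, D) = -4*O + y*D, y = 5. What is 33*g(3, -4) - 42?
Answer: -1098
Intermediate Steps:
g(O, D) = -4*O + 5*D
33*g(3, -4) - 42 = 33*(-4*3 + 5*(-4)) - 42 = 33*(-12 - 20) - 42 = 33*(-32) - 42 = -1056 - 42 = -1098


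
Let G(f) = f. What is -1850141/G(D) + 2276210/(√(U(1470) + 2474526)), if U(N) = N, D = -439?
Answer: 1850141/439 + 1138105*√618999/618999 ≈ 5661.0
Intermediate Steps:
-1850141/G(D) + 2276210/(√(U(1470) + 2474526)) = -1850141/(-439) + 2276210/(√(1470 + 2474526)) = -1850141*(-1/439) + 2276210/(√2475996) = 1850141/439 + 2276210/((2*√618999)) = 1850141/439 + 2276210*(√618999/1237998) = 1850141/439 + 1138105*√618999/618999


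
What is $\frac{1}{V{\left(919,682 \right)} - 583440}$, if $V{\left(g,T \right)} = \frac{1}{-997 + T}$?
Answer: $- \frac{315}{183783601} \approx -1.714 \cdot 10^{-6}$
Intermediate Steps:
$\frac{1}{V{\left(919,682 \right)} - 583440} = \frac{1}{\frac{1}{-997 + 682} - 583440} = \frac{1}{\frac{1}{-315} - 583440} = \frac{1}{- \frac{1}{315} - 583440} = \frac{1}{- \frac{183783601}{315}} = - \frac{315}{183783601}$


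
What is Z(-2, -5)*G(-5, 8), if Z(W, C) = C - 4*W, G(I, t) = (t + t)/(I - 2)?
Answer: -48/7 ≈ -6.8571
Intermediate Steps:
G(I, t) = 2*t/(-2 + I) (G(I, t) = (2*t)/(-2 + I) = 2*t/(-2 + I))
Z(-2, -5)*G(-5, 8) = (-5 - 4*(-2))*(2*8/(-2 - 5)) = (-5 + 8)*(2*8/(-7)) = 3*(2*8*(-⅐)) = 3*(-16/7) = -48/7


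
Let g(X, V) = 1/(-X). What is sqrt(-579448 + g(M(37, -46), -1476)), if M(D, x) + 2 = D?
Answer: 3*I*sqrt(78869315)/35 ≈ 761.21*I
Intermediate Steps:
M(D, x) = -2 + D
g(X, V) = -1/X
sqrt(-579448 + g(M(37, -46), -1476)) = sqrt(-579448 - 1/(-2 + 37)) = sqrt(-579448 - 1/35) = sqrt(-20280681/35) = 3*I*sqrt(78869315)/35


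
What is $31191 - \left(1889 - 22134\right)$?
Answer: $51436$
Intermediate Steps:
$31191 - \left(1889 - 22134\right) = 31191 - -20245 = 31191 + 20245 = 51436$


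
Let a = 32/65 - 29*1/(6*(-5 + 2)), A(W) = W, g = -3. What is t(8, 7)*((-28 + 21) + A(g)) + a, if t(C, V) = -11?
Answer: 131161/1170 ≈ 112.10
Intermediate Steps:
a = 2461/1170 (a = 32*(1/65) - 29/(6*(-3)) = 32/65 - 29/(-18) = 32/65 - 29*(-1/18) = 32/65 + 29/18 = 2461/1170 ≈ 2.1034)
t(8, 7)*((-28 + 21) + A(g)) + a = -11*((-28 + 21) - 3) + 2461/1170 = -11*(-7 - 3) + 2461/1170 = -11*(-10) + 2461/1170 = 110 + 2461/1170 = 131161/1170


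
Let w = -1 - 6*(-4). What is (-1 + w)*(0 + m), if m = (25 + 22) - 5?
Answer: 924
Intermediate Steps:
m = 42 (m = 47 - 5 = 42)
w = 23 (w = -1 + 24 = 23)
(-1 + w)*(0 + m) = (-1 + 23)*(0 + 42) = 22*42 = 924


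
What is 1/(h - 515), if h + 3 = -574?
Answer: -1/1092 ≈ -0.00091575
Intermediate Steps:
h = -577 (h = -3 - 574 = -577)
1/(h - 515) = 1/(-577 - 515) = 1/(-1092) = -1/1092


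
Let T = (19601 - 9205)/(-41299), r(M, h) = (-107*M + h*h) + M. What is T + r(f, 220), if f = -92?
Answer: 2401609052/41299 ≈ 58152.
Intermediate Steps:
r(M, h) = h² - 106*M (r(M, h) = (-107*M + h²) + M = (h² - 107*M) + M = h² - 106*M)
T = -10396/41299 (T = 10396*(-1/41299) = -10396/41299 ≈ -0.25173)
T + r(f, 220) = -10396/41299 + (220² - 106*(-92)) = -10396/41299 + (48400 + 9752) = -10396/41299 + 58152 = 2401609052/41299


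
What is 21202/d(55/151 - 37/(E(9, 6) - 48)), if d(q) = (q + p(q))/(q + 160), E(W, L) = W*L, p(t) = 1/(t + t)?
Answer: -15571144662542/28046467 ≈ -5.5519e+5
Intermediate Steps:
p(t) = 1/(2*t)
E(W, L) = L*W
d(q) = (q + 1/(2*q))/(160 + q) (d(q) = (q + 1/(2*q))/(q + 160) = (q + 1/(2*q))/(160 + q))
21202/d(55/151 - 37/(E(9, 6) - 48)) = 21202/(((½ + (55/151 - 37/(6*9 - 48))²)/((55/151 - 37/(6*9 - 48))*(160 + (55/151 - 37/(6*9 - 48)))))) = 21202/(((½ + (55*(1/151) - 37/(54 - 48))²)/((55*(1/151) - 37/(54 - 48))*(160 + (55*(1/151) - 37/(54 - 48)))))) = 21202/(((½ + (55/151 - 37/6)²)/((55/151 - 37/6)*(160 + (55/151 - 37/6))))) = 21202/(((½ + (-5257/906)²)/((-5257/906)*(160 - 5257/906)))) = 21202/((-906*(½ + 27636049/820836)/(5257*139703/906))) = 21202/((-906/5257*906/139703*28046467/820836)) = 21202/(-28046467/734418671) = 21202*(-734418671/28046467) = -15571144662542/28046467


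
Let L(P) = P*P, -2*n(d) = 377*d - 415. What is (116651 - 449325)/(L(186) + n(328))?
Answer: 665348/54049 ≈ 12.310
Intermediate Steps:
n(d) = 415/2 - 377*d/2 (n(d) = -(377*d - 415)/2 = -(-415 + 377*d)/2 = 415/2 - 377*d/2)
L(P) = P**2
(116651 - 449325)/(L(186) + n(328)) = (116651 - 449325)/(186**2 + (415/2 - 377/2*328)) = -332674/(34596 + (415/2 - 61828)) = -332674/(34596 - 123241/2) = -332674/(-54049/2) = -332674*(-2/54049) = 665348/54049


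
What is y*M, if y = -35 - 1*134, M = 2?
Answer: -338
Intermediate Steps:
y = -169 (y = -35 - 134 = -169)
y*M = -169*2 = -338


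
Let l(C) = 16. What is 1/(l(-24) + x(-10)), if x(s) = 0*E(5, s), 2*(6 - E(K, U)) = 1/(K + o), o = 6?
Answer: 1/16 ≈ 0.062500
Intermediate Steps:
E(K, U) = 6 - 1/(2*(6 + K)) (E(K, U) = 6 - 1/(2*(K + 6)) = 6 - 1/(2*(6 + K)))
x(s) = 0 (x(s) = 0*((71 + 12*5)/(2*(6 + 5))) = 0*((½)*(71 + 60)/11) = 0*((½)*(1/11)*131) = 0*(131/22) = 0)
1/(l(-24) + x(-10)) = 1/(16 + 0) = 1/16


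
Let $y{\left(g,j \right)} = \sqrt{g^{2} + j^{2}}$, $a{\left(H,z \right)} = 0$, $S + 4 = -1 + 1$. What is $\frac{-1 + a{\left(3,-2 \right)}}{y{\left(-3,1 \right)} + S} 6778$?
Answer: $\frac{13556}{3} + \frac{3389 \sqrt{10}}{3} \approx 8091.0$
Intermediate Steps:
$S = -4$ ($S = -4 + \left(-1 + 1\right) = -4 + 0 = -4$)
$\frac{-1 + a{\left(3,-2 \right)}}{y{\left(-3,1 \right)} + S} 6778 = \frac{-1 + 0}{\sqrt{\left(-3\right)^{2} + 1^{2}} - 4} \cdot 6778 = - \frac{1}{\sqrt{9 + 1} - 4} \cdot 6778 = - \frac{1}{\sqrt{10} - 4} \cdot 6778 = - \frac{1}{-4 + \sqrt{10}} \cdot 6778 = - \frac{6778}{-4 + \sqrt{10}}$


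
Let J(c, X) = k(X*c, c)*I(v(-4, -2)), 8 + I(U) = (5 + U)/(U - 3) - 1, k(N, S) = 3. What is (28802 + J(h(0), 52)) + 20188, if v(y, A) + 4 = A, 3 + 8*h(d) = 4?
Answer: 146890/3 ≈ 48963.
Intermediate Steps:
h(d) = ⅛ (h(d) = -3/8 + (⅛)*4 = -3/8 + ½ = ⅛)
v(y, A) = -4 + A
I(U) = -9 + (5 + U)/(-3 + U) (I(U) = -8 + ((5 + U)/(U - 3) - 1) = -8 + ((5 + U)/(-3 + U) - 1) = -8 + (-1 + (5 + U)/(-3 + U)) = -9 + (5 + U)/(-3 + U))
J(c, X) = -80/3 (J(c, X) = 3*(8*(4 - (-4 - 2))/(-3 + (-4 - 2))) = 3*(8*(4 - 1*(-6))/(-3 - 6)) = 3*(8*(4 + 6)/(-9)) = 3*(8*(-⅑)*10) = 3*(-80/9) = -80/3)
(28802 + J(h(0), 52)) + 20188 = (28802 - 80/3) + 20188 = 86326/3 + 20188 = 146890/3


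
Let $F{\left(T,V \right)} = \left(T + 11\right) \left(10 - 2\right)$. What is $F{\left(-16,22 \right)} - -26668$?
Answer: $26628$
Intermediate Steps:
$F{\left(T,V \right)} = 88 + 8 T$ ($F{\left(T,V \right)} = \left(11 + T\right) 8 = 88 + 8 T$)
$F{\left(-16,22 \right)} - -26668 = \left(88 + 8 \left(-16\right)\right) - -26668 = \left(88 - 128\right) + 26668 = -40 + 26668 = 26628$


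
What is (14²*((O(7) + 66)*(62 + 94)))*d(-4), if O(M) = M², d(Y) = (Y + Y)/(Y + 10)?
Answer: -4688320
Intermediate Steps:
d(Y) = 2*Y/(10 + Y) (d(Y) = (2*Y)/(10 + Y) = 2*Y/(10 + Y))
(14²*((O(7) + 66)*(62 + 94)))*d(-4) = (14²*((7² + 66)*(62 + 94)))*(2*(-4)/(10 - 4)) = (196*((49 + 66)*156))*(2*(-4)/6) = (196*(115*156))*(2*(-4)*(⅙)) = (196*17940)*(-4/3) = 3516240*(-4/3) = -4688320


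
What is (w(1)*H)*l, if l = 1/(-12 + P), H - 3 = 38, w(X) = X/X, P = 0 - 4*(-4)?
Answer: 41/4 ≈ 10.250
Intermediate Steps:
P = 16 (P = 0 + 16 = 16)
w(X) = 1
H = 41 (H = 3 + 38 = 41)
l = ¼ (l = 1/(-12 + 16) = 1/4 = ¼ ≈ 0.25000)
(w(1)*H)*l = (1*41)*(¼) = 41*(¼) = 41/4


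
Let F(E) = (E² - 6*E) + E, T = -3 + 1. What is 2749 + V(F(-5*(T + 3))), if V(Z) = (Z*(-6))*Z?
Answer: -12251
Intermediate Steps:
T = -2
F(E) = E² - 5*E
V(Z) = -6*Z² (V(Z) = (-6*Z)*Z = -6*Z²)
2749 + V(F(-5*(T + 3))) = 2749 - 6*25*(-5 - 5*(-2 + 3))²*(-2 + 3)² = 2749 - 6*25*(-5 - 5*1)² = 2749 - 6*25*(-5 - 5)² = 2749 - 6*(-5*(-10))² = 2749 - 6*50² = 2749 - 6*2500 = 2749 - 15000 = -12251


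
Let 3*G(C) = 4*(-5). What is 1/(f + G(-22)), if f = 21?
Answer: 3/43 ≈ 0.069767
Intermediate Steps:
G(C) = -20/3 (G(C) = (4*(-5))/3 = (⅓)*(-20) = -20/3)
1/(f + G(-22)) = 1/(21 - 20/3) = 1/(43/3) = 3/43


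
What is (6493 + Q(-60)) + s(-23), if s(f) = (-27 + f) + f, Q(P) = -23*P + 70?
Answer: 7870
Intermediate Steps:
Q(P) = 70 - 23*P
s(f) = -27 + 2*f
(6493 + Q(-60)) + s(-23) = (6493 + (70 - 23*(-60))) + (-27 + 2*(-23)) = (6493 + (70 + 1380)) + (-27 - 46) = (6493 + 1450) - 73 = 7943 - 73 = 7870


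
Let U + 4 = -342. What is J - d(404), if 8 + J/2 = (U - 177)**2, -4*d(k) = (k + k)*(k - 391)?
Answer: 549668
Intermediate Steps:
U = -346 (U = -4 - 342 = -346)
d(k) = -k*(-391 + k)/2 (d(k) = -(k + k)*(k - 391)/4 = -2*k*(-391 + k)/4 = -k*(-391 + k)/2)
J = 547042 (J = -16 + 2*(-346 - 177)**2 = -16 + 2*(-523)**2 = -16 + 2*273529 = -16 + 547058 = 547042)
J - d(404) = 547042 - 404*(391 - 1*404)/2 = 547042 - 404*(391 - 404)/2 = 547042 - 404*(-13)/2 = 547042 - 1*(-2626) = 547042 + 2626 = 549668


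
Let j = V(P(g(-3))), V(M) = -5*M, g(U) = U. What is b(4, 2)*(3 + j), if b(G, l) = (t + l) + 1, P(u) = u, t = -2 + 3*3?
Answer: 180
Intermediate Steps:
t = 7 (t = -2 + 9 = 7)
j = 15 (j = -5*(-3) = 15)
b(G, l) = 8 + l (b(G, l) = (7 + l) + 1 = 8 + l)
b(4, 2)*(3 + j) = (8 + 2)*(3 + 15) = 10*18 = 180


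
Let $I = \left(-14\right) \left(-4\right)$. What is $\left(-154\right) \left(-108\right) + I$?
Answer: $16688$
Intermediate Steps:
$I = 56$
$\left(-154\right) \left(-108\right) + I = \left(-154\right) \left(-108\right) + 56 = 16632 + 56 = 16688$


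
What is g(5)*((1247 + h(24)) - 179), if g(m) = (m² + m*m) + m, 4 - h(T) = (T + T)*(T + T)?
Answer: -67760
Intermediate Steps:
h(T) = 4 - 4*T² (h(T) = 4 - (T + T)*(T + T) = 4 - 2*T*2*T = 4 - 4*T²)
g(m) = m + 2*m² (g(m) = (m² + m²) + m = 2*m² + m = m + 2*m²)
g(5)*((1247 + h(24)) - 179) = (5*(1 + 2*5))*((1247 + (4 - 4*24²)) - 179) = (5*(1 + 10))*((1247 + (4 - 4*576)) - 179) = (5*11)*((1247 + (4 - 2304)) - 179) = 55*((1247 - 2300) - 179) = 55*(-1053 - 179) = 55*(-1232) = -67760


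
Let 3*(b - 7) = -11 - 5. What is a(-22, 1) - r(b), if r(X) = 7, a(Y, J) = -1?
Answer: -8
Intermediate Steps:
b = 5/3 (b = 7 + (-11 - 5)/3 = 7 + (⅓)*(-16) = 7 - 16/3 = 5/3 ≈ 1.6667)
a(-22, 1) - r(b) = -1 - 1*7 = -1 - 7 = -8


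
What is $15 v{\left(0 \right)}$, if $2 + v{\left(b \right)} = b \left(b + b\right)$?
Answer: $-30$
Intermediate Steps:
$v{\left(b \right)} = -2 + 2 b^{2}$ ($v{\left(b \right)} = -2 + b \left(b + b\right) = -2 + b 2 b = -2 + 2 b^{2}$)
$15 v{\left(0 \right)} = 15 \left(-2 + 2 \cdot 0^{2}\right) = 15 \left(-2 + 2 \cdot 0\right) = 15 \left(-2 + 0\right) = 15 \left(-2\right) = -30$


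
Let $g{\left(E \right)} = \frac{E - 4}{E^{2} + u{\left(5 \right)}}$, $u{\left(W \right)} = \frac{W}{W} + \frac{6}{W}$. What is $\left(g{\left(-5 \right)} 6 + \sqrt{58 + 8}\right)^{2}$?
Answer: $\frac{323409}{4624} - \frac{135 \sqrt{66}}{34} \approx 37.684$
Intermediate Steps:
$u{\left(W \right)} = 1 + \frac{6}{W}$
$g{\left(E \right)} = \frac{-4 + E}{\frac{11}{5} + E^{2}}$ ($g{\left(E \right)} = \frac{E - 4}{E^{2} + \frac{6 + 5}{5}} = \frac{-4 + E}{E^{2} + \frac{1}{5} \cdot 11} = \frac{-4 + E}{E^{2} + \frac{11}{5}} = \frac{-4 + E}{\frac{11}{5} + E^{2}}$)
$\left(g{\left(-5 \right)} 6 + \sqrt{58 + 8}\right)^{2} = \left(\frac{5 \left(-4 - 5\right)}{11 + 5 \left(-5\right)^{2}} \cdot 6 + \sqrt{58 + 8}\right)^{2} = \left(5 \frac{1}{11 + 5 \cdot 25} \left(-9\right) 6 + \sqrt{66}\right)^{2} = \left(5 \frac{1}{11 + 125} \left(-9\right) 6 + \sqrt{66}\right)^{2} = \left(5 \cdot \frac{1}{136} \left(-9\right) 6 + \sqrt{66}\right)^{2} = \left(\left(- \frac{45}{136}\right) 6 + \sqrt{66}\right)^{2} = \left(- \frac{135}{68} + \sqrt{66}\right)^{2}$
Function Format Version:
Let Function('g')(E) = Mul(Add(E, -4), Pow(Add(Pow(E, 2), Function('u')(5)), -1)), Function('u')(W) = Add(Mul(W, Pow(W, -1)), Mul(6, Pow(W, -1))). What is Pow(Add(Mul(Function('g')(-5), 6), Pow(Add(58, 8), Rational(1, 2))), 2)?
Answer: Add(Rational(323409, 4624), Mul(Rational(-135, 34), Pow(66, Rational(1, 2)))) ≈ 37.684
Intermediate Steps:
Function('u')(W) = Add(1, Mul(6, Pow(W, -1)))
Function('g')(E) = Mul(Pow(Add(Rational(11, 5), Pow(E, 2)), -1), Add(-4, E)) (Function('g')(E) = Mul(Add(E, -4), Pow(Add(Pow(E, 2), Mul(Pow(5, -1), Add(6, 5))), -1)) = Mul(Add(-4, E), Pow(Add(Pow(E, 2), Mul(Rational(1, 5), 11)), -1)) = Mul(Add(-4, E), Pow(Add(Pow(E, 2), Rational(11, 5)), -1)) = Mul(Add(-4, E), Pow(Add(Rational(11, 5), Pow(E, 2)), -1)) = Mul(Pow(Add(Rational(11, 5), Pow(E, 2)), -1), Add(-4, E)))
Pow(Add(Mul(Function('g')(-5), 6), Pow(Add(58, 8), Rational(1, 2))), 2) = Pow(Add(Mul(Mul(5, Pow(Add(11, Mul(5, Pow(-5, 2))), -1), Add(-4, -5)), 6), Pow(Add(58, 8), Rational(1, 2))), 2) = Pow(Add(Mul(Mul(5, Pow(Add(11, Mul(5, 25)), -1), -9), 6), Pow(66, Rational(1, 2))), 2) = Pow(Add(Mul(Mul(5, Pow(Add(11, 125), -1), -9), 6), Pow(66, Rational(1, 2))), 2) = Pow(Add(Mul(Mul(5, Pow(136, -1), -9), 6), Pow(66, Rational(1, 2))), 2) = Pow(Add(Mul(Mul(5, Rational(1, 136), -9), 6), Pow(66, Rational(1, 2))), 2) = Pow(Add(Mul(Rational(-45, 136), 6), Pow(66, Rational(1, 2))), 2) = Pow(Add(Rational(-135, 68), Pow(66, Rational(1, 2))), 2)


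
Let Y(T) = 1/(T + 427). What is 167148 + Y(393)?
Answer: 137061361/820 ≈ 1.6715e+5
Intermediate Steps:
Y(T) = 1/(427 + T)
167148 + Y(393) = 167148 + 1/(427 + 393) = 167148 + 1/820 = 137061361/820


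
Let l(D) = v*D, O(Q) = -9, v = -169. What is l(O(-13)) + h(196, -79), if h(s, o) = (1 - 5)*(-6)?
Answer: 1545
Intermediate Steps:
h(s, o) = 24 (h(s, o) = -4*(-6) = 24)
l(D) = -169*D
l(O(-13)) + h(196, -79) = -169*(-9) + 24 = 1521 + 24 = 1545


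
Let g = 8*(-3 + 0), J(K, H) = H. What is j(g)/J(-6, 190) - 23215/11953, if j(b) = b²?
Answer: 1237039/1135535 ≈ 1.0894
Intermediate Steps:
g = -24 (g = 8*(-3) = -24)
j(g)/J(-6, 190) - 23215/11953 = (-24)²/190 - 23215/11953 = 576*(1/190) - 23215*1/11953 = 288/95 - 23215/11953 = 1237039/1135535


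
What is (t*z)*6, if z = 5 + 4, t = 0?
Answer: 0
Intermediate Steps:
z = 9
(t*z)*6 = (0*9)*6 = 0*6 = 0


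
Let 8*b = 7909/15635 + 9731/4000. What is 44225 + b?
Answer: 4425367156037/100064000 ≈ 44225.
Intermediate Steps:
b = 36756037/100064000 (b = (7909/15635 + 9731/4000)/8 = (⅛)*(36756037/12508000) = 36756037/100064000 ≈ 0.36733)
44225 + b = 44225 + 36756037/100064000 = 4425367156037/100064000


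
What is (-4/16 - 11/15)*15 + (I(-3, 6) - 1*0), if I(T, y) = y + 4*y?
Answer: 61/4 ≈ 15.250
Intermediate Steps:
I(T, y) = 5*y
(-4/16 - 11/15)*15 + (I(-3, 6) - 1*0) = (-4/16 - 11/15)*15 + (5*6 - 1*0) = (-4*1/16 - 11*1/15)*15 + (30 + 0) = (-1/4 - 11/15)*15 + 30 = -59/60*15 + 30 = -59/4 + 30 = 61/4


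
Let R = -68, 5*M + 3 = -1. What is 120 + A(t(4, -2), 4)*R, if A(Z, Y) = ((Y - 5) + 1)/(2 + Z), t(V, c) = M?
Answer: 120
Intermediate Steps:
M = -4/5 (M = -3/5 + (1/5)*(-1) = -3/5 - 1/5 = -4/5 ≈ -0.80000)
t(V, c) = -4/5
A(Z, Y) = (-4 + Y)/(2 + Z) (A(Z, Y) = ((-5 + Y) + 1)/(2 + Z) = (-4 + Y)/(2 + Z))
120 + A(t(4, -2), 4)*R = 120 + ((-4 + 4)/(2 - 4/5))*(-68) = 120 + (0/(6/5))*(-68) = 120 + ((5/6)*0)*(-68) = 120 + 0*(-68) = 120 + 0 = 120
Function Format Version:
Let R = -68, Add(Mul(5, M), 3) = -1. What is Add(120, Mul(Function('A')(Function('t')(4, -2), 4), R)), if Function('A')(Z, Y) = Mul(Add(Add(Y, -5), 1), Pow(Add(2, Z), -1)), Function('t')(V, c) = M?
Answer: 120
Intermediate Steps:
M = Rational(-4, 5) (M = Add(Rational(-3, 5), Mul(Rational(1, 5), -1)) = Add(Rational(-3, 5), Rational(-1, 5)) = Rational(-4, 5) ≈ -0.80000)
Function('t')(V, c) = Rational(-4, 5)
Function('A')(Z, Y) = Mul(Pow(Add(2, Z), -1), Add(-4, Y)) (Function('A')(Z, Y) = Mul(Add(Add(-5, Y), 1), Pow(Add(2, Z), -1)) = Mul(Add(-4, Y), Pow(Add(2, Z), -1)) = Mul(Pow(Add(2, Z), -1), Add(-4, Y)))
Add(120, Mul(Function('A')(Function('t')(4, -2), 4), R)) = Add(120, Mul(Mul(Pow(Add(2, Rational(-4, 5)), -1), Add(-4, 4)), -68)) = Add(120, Mul(Mul(Pow(Rational(6, 5), -1), 0), -68)) = Add(120, Mul(Mul(Rational(5, 6), 0), -68)) = Add(120, Mul(0, -68)) = Add(120, 0) = 120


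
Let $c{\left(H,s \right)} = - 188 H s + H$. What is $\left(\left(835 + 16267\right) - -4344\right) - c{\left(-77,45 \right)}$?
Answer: $-629897$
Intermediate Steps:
$c{\left(H,s \right)} = H - 188 H s$ ($c{\left(H,s \right)} = - 188 H s + H = H - 188 H s$)
$\left(\left(835 + 16267\right) - -4344\right) - c{\left(-77,45 \right)} = \left(\left(835 + 16267\right) - -4344\right) - - 77 \left(1 - 8460\right) = \left(17102 + 4344\right) - - 77 \left(1 - 8460\right) = 21446 - \left(-77\right) \left(-8459\right) = 21446 - 651343 = -629897$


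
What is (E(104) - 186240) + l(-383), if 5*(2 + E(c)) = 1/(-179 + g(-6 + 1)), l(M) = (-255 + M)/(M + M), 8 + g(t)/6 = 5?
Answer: -70260411878/377255 ≈ -1.8624e+5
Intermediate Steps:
g(t) = -18 (g(t) = -48 + 6*5 = -48 + 30 = -18)
l(M) = (-255 + M)/(2*M) (l(M) = (-255 + M)/((2*M)) = (-255 + M)*(1/(2*M)) = (-255 + M)/(2*M))
E(c) = -1971/985 (E(c) = -2 + 1/(5*(-179 - 18)) = -2 + (⅕)/(-197) = -2 + (⅕)*(-1/197) = -2 - 1/985 = -1971/985)
(E(104) - 186240) + l(-383) = (-1971/985 - 186240) + (½)*(-255 - 383)/(-383) = -183448371/985 + (½)*(-1/383)*(-638) = -183448371/985 + 319/383 = -70260411878/377255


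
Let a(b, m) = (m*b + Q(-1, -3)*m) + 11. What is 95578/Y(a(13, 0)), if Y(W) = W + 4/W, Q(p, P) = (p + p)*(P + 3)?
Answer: 1051358/125 ≈ 8410.9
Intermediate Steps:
Q(p, P) = 2*p*(3 + P) (Q(p, P) = (2*p)*(3 + P) = 2*p*(3 + P))
a(b, m) = 11 + b*m (a(b, m) = (m*b + (2*(-1)*(3 - 3))*m) + 11 = (b*m + (2*(-1)*0)*m) + 11 = (b*m + 0*m) + 11 = (b*m + 0) + 11 = b*m + 11 = 11 + b*m)
95578/Y(a(13, 0)) = 95578/((11 + 13*0) + 4/(11 + 13*0)) = 95578/((11 + 0) + 4/(11 + 0)) = 95578/(11 + 4/11) = 95578/(125/11) = 95578*(11/125) = 1051358/125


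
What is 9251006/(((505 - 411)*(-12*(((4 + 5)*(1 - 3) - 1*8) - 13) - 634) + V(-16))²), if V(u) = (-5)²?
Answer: 9251006/242705241 ≈ 0.038116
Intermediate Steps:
V(u) = 25
9251006/(((505 - 411)*(-12*(((4 + 5)*(1 - 3) - 1*8) - 13) - 634) + V(-16))²) = 9251006/(((505 - 411)*(-12*(((4 + 5)*(1 - 3) - 1*8) - 13) - 634) + 25)²) = 9251006/((94*(-12*((9*(-2) - 8) - 13) - 634) + 25)²) = 9251006/((94*(-12*((-18 - 8) - 13) - 634) + 25)²) = 9251006/((94*(-12*(-26 - 13) - 634) + 25)²) = 9251006/((94*(-12*(-39) - 634) + 25)²) = 9251006/((94*(468 - 634) + 25)²) = 9251006/((94*(-166) + 25)²) = 9251006/((-15604 + 25)²) = 9251006/((-15579)²) = 9251006/242705241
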